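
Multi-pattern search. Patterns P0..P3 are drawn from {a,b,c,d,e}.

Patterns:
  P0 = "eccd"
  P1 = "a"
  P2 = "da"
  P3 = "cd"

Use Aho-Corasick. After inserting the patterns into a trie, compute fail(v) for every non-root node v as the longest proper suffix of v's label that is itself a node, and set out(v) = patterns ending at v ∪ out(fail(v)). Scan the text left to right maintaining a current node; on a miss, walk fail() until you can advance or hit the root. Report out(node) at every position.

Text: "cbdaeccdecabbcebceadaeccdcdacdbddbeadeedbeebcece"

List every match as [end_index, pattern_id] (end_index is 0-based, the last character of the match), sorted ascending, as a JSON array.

Build:
Trie nodes:
  n0 'ε': a→5 c→8 d→6 e→1
  n1 'e': c→2
  n2 'ec': c→3
  n3 'ecc': d→4
  n4 'eccd': ·  [P0 ends]
  n5 'a': ·  [P1 ends]
  n6 'd': a→7
  n7 'da': ·  [P2 ends]
  n8 'c': d→9
  n9 'cd': ·  [P3 ends]

Failure links (BFS by depth):
  n1('e'): parent n0 fail=0; on 'e' 0 → fail=0;  out ∅∪∅=∅
  n5('a'): parent n0 fail=0; on 'a' 0 → fail=0;  out {1}∪∅={1}
  n6('d'): parent n0 fail=0; on 'd' 0 → fail=0;  out ∅∪∅=∅
  n8('c'): parent n0 fail=0; on 'c' 0 → fail=0;  out ∅∪∅=∅
  n2('ec'): parent n1 fail=0; on 'c' 0 → fail=8;  out ∅∪∅=∅
  n7('da'): parent n6 fail=0; on 'a' 0 → fail=5;  out {2}∪{1}={1,2}
  n9('cd'): parent n8 fail=0; on 'd' 0 → fail=6;  out {3}∪∅={3}
  n3('ecc'): parent n2 fail=8; on 'c' 8→0 → fail=8;  out ∅∪∅=∅
  n4('eccd'): parent n3 fail=8; on 'd' 8 → fail=9;  out {0}∪{3}={0,3}

Run:
i=0 'c': node 0→8
i=1 'b': node 8→0 (fail-walked)
i=2 'd': node 0→6
i=3 'a': node 6→7  → match P1@[3:3],P2@[2:3]
i=4 'e': node 7→1 (fail-walked)
i=5 'c': node 1→2
i=6 'c': node 2→3
i=7 'd': node 3→4  → match P0@[4:7],P3@[6:7]
i=8 'e': node 4→1 (fail-walked)
i=9 'c': node 1→2
i=10 'a': node 2→5 (fail-walked)  → match P1@[10:10]
i=11 'b': node 5→0 (fail-walked)
i=12 'b': node 0→0
i=13 'c': node 0→8
i=14 'e': node 8→1 (fail-walked)
i=15 'b': node 1→0 (fail-walked)
i=16 'c': node 0→8
i=17 'e': node 8→1 (fail-walked)
i=18 'a': node 1→5 (fail-walked)  → match P1@[18:18]
i=19 'd': node 5→6 (fail-walked)
i=20 'a': node 6→7  → match P1@[20:20],P2@[19:20]
i=21 'e': node 7→1 (fail-walked)
i=22 'c': node 1→2
i=23 'c': node 2→3
i=24 'd': node 3→4  → match P0@[21:24],P3@[23:24]
i=25 'c': node 4→8 (fail-walked)
i=26 'd': node 8→9  → match P3@[25:26]
i=27 'a': node 9→7 (fail-walked)  → match P1@[27:27],P2@[26:27]
i=28 'c': node 7→8 (fail-walked)
i=29 'd': node 8→9  → match P3@[28:29]
i=30 'b': node 9→0 (fail-walked)
i=31 'd': node 0→6
i=32 'd': node 6→6 (fail-walked)
i=33 'b': node 6→0 (fail-walked)
i=34 'e': node 0→1
i=35 'a': node 1→5 (fail-walked)  → match P1@[35:35]
i=36 'd': node 5→6 (fail-walked)
i=37 'e': node 6→1 (fail-walked)
i=38 'e': node 1→1 (fail-walked)
i=39 'd': node 1→6 (fail-walked)
i=40 'b': node 6→0 (fail-walked)
i=41 'e': node 0→1
i=42 'e': node 1→1 (fail-walked)
i=43 'b': node 1→0 (fail-walked)
i=44 'c': node 0→8
i=45 'e': node 8→1 (fail-walked)
i=46 'c': node 1→2
i=47 'e': node 2→1 (fail-walked)

All matches (sorted): [[3,1],[3,2],[7,0],[7,3],[10,1],[18,1],[20,1],[20,2],[24,0],[24,3],[26,3],[27,1],[27,2],[29,3],[35,1]]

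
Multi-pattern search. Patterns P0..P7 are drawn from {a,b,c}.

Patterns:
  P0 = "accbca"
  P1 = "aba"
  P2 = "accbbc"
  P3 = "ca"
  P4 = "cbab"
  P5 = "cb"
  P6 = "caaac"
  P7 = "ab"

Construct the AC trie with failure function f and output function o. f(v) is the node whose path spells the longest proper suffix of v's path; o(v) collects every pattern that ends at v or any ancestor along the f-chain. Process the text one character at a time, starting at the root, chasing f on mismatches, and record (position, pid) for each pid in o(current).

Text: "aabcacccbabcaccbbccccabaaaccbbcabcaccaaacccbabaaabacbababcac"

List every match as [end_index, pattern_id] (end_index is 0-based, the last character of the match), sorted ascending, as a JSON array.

Build automaton:
Trie (insert patterns):
  n0 'ε': a→1 c→11
  n1 'a': b→7 c→2
  n2 'ac': c→3
  n3 'acc': b→4
  n4 'accb': b→9 c→5
  n5 'accbc': a→6
  n6 'accbca': ·  [P0 ends]
  n7 'ab': a→8  [P7 ends]
  n8 'aba': ·  [P1 ends]
  n9 'accbb': c→10
  n10 'accbbc': ·  [P2 ends]
  n11 'c': a→12 b→13
  n12 'ca': a→16  [P3 ends]
  n13 'cb': a→14  [P5 ends]
  n14 'cba': b→15
  n15 'cbab': ·  [P4 ends]
  n16 'caa': a→17
  n17 'caaa': c→18
  n18 'caaac': ·  [P6 ends]

BFS fail/out derivation:
  n1('a'): parent n0 fail=0; on 'a' 0 → fail=0;  out ∅∪∅=∅
  n11('c'): parent n0 fail=0; on 'c' 0 → fail=0;  out ∅∪∅=∅
  n2('ac'): parent n1 fail=0; on 'c' 0 → fail=11;  out ∅∪∅=∅
  n7('ab'): parent n1 fail=0; on 'b' 0 → fail=0;  out {7}∪∅={7}
  n12('ca'): parent n11 fail=0; on 'a' 0 → fail=1;  out {3}∪∅={3}
  n13('cb'): parent n11 fail=0; on 'b' 0 → fail=0;  out {5}∪∅={5}
  n3('acc'): parent n2 fail=11; on 'c' 11→0 → fail=11;  out ∅∪∅=∅
  n8('aba'): parent n7 fail=0; on 'a' 0 → fail=1;  out {1}∪∅={1}
  n14('cba'): parent n13 fail=0; on 'a' 0 → fail=1;  out ∅∪∅=∅
  n16('caa'): parent n12 fail=1; on 'a' 1→0 → fail=1;  out ∅∪∅=∅
  n4('accb'): parent n3 fail=11; on 'b' 11 → fail=13;  out ∅∪{5}={5}
  n15('cbab'): parent n14 fail=1; on 'b' 1 → fail=7;  out {4}∪{7}={4,7}
  n17('caaa'): parent n16 fail=1; on 'a' 1→0 → fail=1;  out ∅∪∅=∅
  n5('accbc'): parent n4 fail=13; on 'c' 13→0 → fail=11;  out ∅∪∅=∅
  n9('accbb'): parent n4 fail=13; on 'b' 13→0 → fail=0;  out ∅∪∅=∅
  n18('caaac'): parent n17 fail=1; on 'c' 1 → fail=2;  out {6}∪∅={6}
  n6('accbca'): parent n5 fail=11; on 'a' 11 → fail=12;  out {0}∪{3}={0,3}
  n10('accbbc'): parent n9 fail=0; on 'c' 0 → fail=11;  out {2}∪∅={2}

Run:
i=0 'a': node 0→1
i=1 'a': node 1→1 (via fail)
i=2 'b': node 1→7  → match P7@[1:2]
i=3 'c': node 7→11 (via fail)
i=4 'a': node 11→12  → match P3@[3:4]
i=5 'c': node 12→2 (via fail)
i=6 'c': node 2→3
i=7 'c': node 3→11 (via fail)
i=8 'b': node 11→13  → match P5@[7:8]
i=9 'a': node 13→14
i=10 'b': node 14→15  → match P4@[7:10],P7@[9:10]
i=11 'c': node 15→11 (via fail)
i=12 'a': node 11→12  → match P3@[11:12]
i=13 'c': node 12→2 (via fail)
i=14 'c': node 2→3
i=15 'b': node 3→4  → match P5@[14:15]
i=16 'b': node 4→9
i=17 'c': node 9→10  → match P2@[12:17]
i=18 'c': node 10→11 (via fail)
i=19 'c': node 11→11 (via fail)
i=20 'c': node 11→11 (via fail)
i=21 'a': node 11→12  → match P3@[20:21]
i=22 'b': node 12→7 (via fail)  → match P7@[21:22]
i=23 'a': node 7→8  → match P1@[21:23]
i=24 'a': node 8→1 (via fail)
i=25 'a': node 1→1 (via fail)
i=26 'c': node 1→2
i=27 'c': node 2→3
i=28 'b': node 3→4  → match P5@[27:28]
i=29 'b': node 4→9
i=30 'c': node 9→10  → match P2@[25:30]
i=31 'a': node 10→12 (via fail)  → match P3@[30:31]
i=32 'b': node 12→7 (via fail)  → match P7@[31:32]
i=33 'c': node 7→11 (via fail)
i=34 'a': node 11→12  → match P3@[33:34]
i=35 'c': node 12→2 (via fail)
i=36 'c': node 2→3
i=37 'a': node 3→12 (via fail)  → match P3@[36:37]
i=38 'a': node 12→16
i=39 'a': node 16→17
i=40 'c': node 17→18  → match P6@[36:40]
i=41 'c': node 18→3 (via fail)
i=42 'c': node 3→11 (via fail)
i=43 'b': node 11→13  → match P5@[42:43]
i=44 'a': node 13→14
i=45 'b': node 14→15  → match P4@[42:45],P7@[44:45]
i=46 'a': node 15→8 (via fail)  → match P1@[44:46]
i=47 'a': node 8→1 (via fail)
i=48 'a': node 1→1 (via fail)
i=49 'b': node 1→7  → match P7@[48:49]
i=50 'a': node 7→8  → match P1@[48:50]
i=51 'c': node 8→2 (via fail)
i=52 'b': node 2→13 (via fail)  → match P5@[51:52]
i=53 'a': node 13→14
i=54 'b': node 14→15  → match P4@[51:54],P7@[53:54]
i=55 'a': node 15→8 (via fail)  → match P1@[53:55]
i=56 'b': node 8→7 (via fail)  → match P7@[55:56]
i=57 'c': node 7→11 (via fail)
i=58 'a': node 11→12  → match P3@[57:58]
i=59 'c': node 12→2 (via fail)

All matches (sorted): [[2,7],[4,3],[8,5],[10,4],[10,7],[12,3],[15,5],[17,2],[21,3],[22,7],[23,1],[28,5],[30,2],[31,3],[32,7],[34,3],[37,3],[40,6],[43,5],[45,4],[45,7],[46,1],[49,7],[50,1],[52,5],[54,4],[54,7],[55,1],[56,7],[58,3]]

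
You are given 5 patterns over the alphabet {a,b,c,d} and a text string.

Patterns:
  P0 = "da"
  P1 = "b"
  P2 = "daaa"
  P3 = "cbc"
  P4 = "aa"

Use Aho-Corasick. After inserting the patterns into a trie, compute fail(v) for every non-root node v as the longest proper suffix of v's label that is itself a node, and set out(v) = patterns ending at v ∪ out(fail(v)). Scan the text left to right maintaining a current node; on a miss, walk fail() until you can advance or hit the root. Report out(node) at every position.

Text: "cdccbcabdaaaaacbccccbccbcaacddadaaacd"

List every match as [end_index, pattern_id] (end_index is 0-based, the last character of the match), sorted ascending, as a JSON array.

Build automaton:
Trie nodes:
  n0 'ε': a→9 b→3 c→6 d→1
  n1 'd': a→2
  n2 'da': a→4  [P0 ends]
  n3 'b': ·  [P1 ends]
  n4 'daa': a→5
  n5 'daaa': ·  [P2 ends]
  n6 'c': b→7
  n7 'cb': c→8
  n8 'cbc': ·  [P3 ends]
  n9 'a': a→10
  n10 'aa': ·  [P4 ends]

Failure links (BFS by depth):
  n1('d'): parent n0 fail=0; on 'd' 0 → fail=0;  out ∅∪∅=∅
  n3('b'): parent n0 fail=0; on 'b' 0 → fail=0;  out {1}∪∅={1}
  n6('c'): parent n0 fail=0; on 'c' 0 → fail=0;  out ∅∪∅=∅
  n9('a'): parent n0 fail=0; on 'a' 0 → fail=0;  out ∅∪∅=∅
  n2('da'): parent n1 fail=0; on 'a' 0 → fail=9;  out {0}∪∅={0}
  n7('cb'): parent n6 fail=0; on 'b' 0 → fail=3;  out ∅∪{1}={1}
  n10('aa'): parent n9 fail=0; on 'a' 0 → fail=9;  out {4}∪∅={4}
  n4('daa'): parent n2 fail=9; on 'a' 9 → fail=10;  out ∅∪{4}={4}
  n8('cbc'): parent n7 fail=3; on 'c' 3→0 → fail=6;  out {3}∪∅={3}
  n5('daaa'): parent n4 fail=10; on 'a' 10→9 → fail=10;  out {2}∪{4}={2,4}

Text stream:
i=0 'c': node 0→6
i=1 'd': node 6→1 (via fail)
i=2 'c': node 1→6 (via fail)
i=3 'c': node 6→6 (via fail)
i=4 'b': node 6→7  emit P1@[4:4]
i=5 'c': node 7→8  emit P3@[3:5]
i=6 'a': node 8→9 (via fail)
i=7 'b': node 9→3 (via fail)  emit P1@[7:7]
i=8 'd': node 3→1 (via fail)
i=9 'a': node 1→2  emit P0@[8:9]
i=10 'a': node 2→4  emit P4@[9:10]
i=11 'a': node 4→5  emit P2@[8:11],P4@[10:11]
i=12 'a': node 5→10 (via fail)  emit P4@[11:12]
i=13 'a': node 10→10 (via fail)  emit P4@[12:13]
i=14 'c': node 10→6 (via fail)
i=15 'b': node 6→7  emit P1@[15:15]
i=16 'c': node 7→8  emit P3@[14:16]
i=17 'c': node 8→6 (via fail)
i=18 'c': node 6→6 (via fail)
i=19 'c': node 6→6 (via fail)
i=20 'b': node 6→7  emit P1@[20:20]
i=21 'c': node 7→8  emit P3@[19:21]
i=22 'c': node 8→6 (via fail)
i=23 'b': node 6→7  emit P1@[23:23]
i=24 'c': node 7→8  emit P3@[22:24]
i=25 'a': node 8→9 (via fail)
i=26 'a': node 9→10  emit P4@[25:26]
i=27 'c': node 10→6 (via fail)
i=28 'd': node 6→1 (via fail)
i=29 'd': node 1→1 (via fail)
i=30 'a': node 1→2  emit P0@[29:30]
i=31 'd': node 2→1 (via fail)
i=32 'a': node 1→2  emit P0@[31:32]
i=33 'a': node 2→4  emit P4@[32:33]
i=34 'a': node 4→5  emit P2@[31:34],P4@[33:34]
i=35 'c': node 5→6 (via fail)
i=36 'd': node 6→1 (via fail)

Matches: [[4,1],[5,3],[7,1],[9,0],[10,4],[11,2],[11,4],[12,4],[13,4],[15,1],[16,3],[20,1],[21,3],[23,1],[24,3],[26,4],[30,0],[32,0],[33,4],[34,2],[34,4]]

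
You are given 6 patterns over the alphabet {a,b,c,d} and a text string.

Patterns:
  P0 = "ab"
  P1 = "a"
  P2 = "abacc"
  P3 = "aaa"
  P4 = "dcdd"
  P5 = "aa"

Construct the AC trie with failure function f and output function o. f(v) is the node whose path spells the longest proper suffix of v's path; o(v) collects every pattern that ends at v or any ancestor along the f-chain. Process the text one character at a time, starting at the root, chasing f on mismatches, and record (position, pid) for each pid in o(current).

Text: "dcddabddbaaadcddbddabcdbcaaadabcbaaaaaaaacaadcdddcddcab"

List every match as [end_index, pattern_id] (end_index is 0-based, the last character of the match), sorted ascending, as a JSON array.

Construct AC machine:
Trie nodes:
  0='ε' goto a→1 d→8
  1='a' goto a→6 b→2  ←P1
  2='ab' goto a→3  ←P0
  3='aba' goto c→4
  4='abac' goto c→5
  5='abacc' goto ·  ←P2
  6='aa' goto a→7  ←P5
  7='aaa' goto ·  ←P3
  8='d' goto c→9
  9='dc' goto d→10
  10='dcd' goto d→11
  11='dcdd' goto ·  ←P4

BFS fail/out derivation:
  n1('a'): parent n0 fail=0; on 'a' 0 → fail=0;  out {1}∪∅={1}
  n8('d'): parent n0 fail=0; on 'd' 0 → fail=0;  out ∅∪∅=∅
  n2('ab'): parent n1 fail=0; on 'b' 0 → fail=0;  out {0}∪∅={0}
  n6('aa'): parent n1 fail=0; on 'a' 0 → fail=1;  out {5}∪{1}={1,5}
  n9('dc'): parent n8 fail=0; on 'c' 0 → fail=0;  out ∅∪∅=∅
  n3('aba'): parent n2 fail=0; on 'a' 0 → fail=1;  out ∅∪{1}={1}
  n7('aaa'): parent n6 fail=1; on 'a' 1 → fail=6;  out {3}∪{1,5}={1,3,5}
  n10('dcd'): parent n9 fail=0; on 'd' 0 → fail=8;  out ∅∪∅=∅
  n4('abac'): parent n3 fail=1; on 'c' 1→0 → fail=0;  out ∅∪∅=∅
  n11('dcdd'): parent n10 fail=8; on 'd' 8→0 → fail=8;  out {4}∪∅={4}
  n5('abacc'): parent n4 fail=0; on 'c' 0 → fail=0;  out {2}∪∅={2}

Text stream:
[0] read 'd'  n0⇒n8
[1] read 'c'  n8⇒n9
[2] read 'd'  n9⇒n10
[3] read 'd'  n10⇒n11  emit P4@[0:3]
[4] read 'a'  n11⇒n1 (via fail)  emit P1@[4:4]
[5] read 'b'  n1⇒n2  emit P0@[4:5]
[6] read 'd'  n2⇒n8 (via fail)
[7] read 'd'  n8⇒n8 (via fail)
[8] read 'b'  n8⇒n0 (via fail)
[9] read 'a'  n0⇒n1  emit P1@[9:9]
[10] read 'a'  n1⇒n6  emit P1@[10:10],P5@[9:10]
[11] read 'a'  n6⇒n7  emit P1@[11:11],P3@[9:11],P5@[10:11]
[12] read 'd'  n7⇒n8 (via fail)
[13] read 'c'  n8⇒n9
[14] read 'd'  n9⇒n10
[15] read 'd'  n10⇒n11  emit P4@[12:15]
[16] read 'b'  n11⇒n0 (via fail)
[17] read 'd'  n0⇒n8
[18] read 'd'  n8⇒n8 (via fail)
[19] read 'a'  n8⇒n1 (via fail)  emit P1@[19:19]
[20] read 'b'  n1⇒n2  emit P0@[19:20]
[21] read 'c'  n2⇒n0 (via fail)
[22] read 'd'  n0⇒n8
[23] read 'b'  n8⇒n0 (via fail)
[24] read 'c'  n0⇒n0
[25] read 'a'  n0⇒n1  emit P1@[25:25]
[26] read 'a'  n1⇒n6  emit P1@[26:26],P5@[25:26]
[27] read 'a'  n6⇒n7  emit P1@[27:27],P3@[25:27],P5@[26:27]
[28] read 'd'  n7⇒n8 (via fail)
[29] read 'a'  n8⇒n1 (via fail)  emit P1@[29:29]
[30] read 'b'  n1⇒n2  emit P0@[29:30]
[31] read 'c'  n2⇒n0 (via fail)
[32] read 'b'  n0⇒n0
[33] read 'a'  n0⇒n1  emit P1@[33:33]
[34] read 'a'  n1⇒n6  emit P1@[34:34],P5@[33:34]
[35] read 'a'  n6⇒n7  emit P1@[35:35],P3@[33:35],P5@[34:35]
[36] read 'a'  n7⇒n7 (via fail)  emit P1@[36:36],P3@[34:36],P5@[35:36]
[37] read 'a'  n7⇒n7 (via fail)  emit P1@[37:37],P3@[35:37],P5@[36:37]
[38] read 'a'  n7⇒n7 (via fail)  emit P1@[38:38],P3@[36:38],P5@[37:38]
[39] read 'a'  n7⇒n7 (via fail)  emit P1@[39:39],P3@[37:39],P5@[38:39]
[40] read 'a'  n7⇒n7 (via fail)  emit P1@[40:40],P3@[38:40],P5@[39:40]
[41] read 'c'  n7⇒n0 (via fail)
[42] read 'a'  n0⇒n1  emit P1@[42:42]
[43] read 'a'  n1⇒n6  emit P1@[43:43],P5@[42:43]
[44] read 'd'  n6⇒n8 (via fail)
[45] read 'c'  n8⇒n9
[46] read 'd'  n9⇒n10
[47] read 'd'  n10⇒n11  emit P4@[44:47]
[48] read 'd'  n11⇒n8 (via fail)
[49] read 'c'  n8⇒n9
[50] read 'd'  n9⇒n10
[51] read 'd'  n10⇒n11  emit P4@[48:51]
[52] read 'c'  n11⇒n9 (via fail)
[53] read 'a'  n9⇒n1 (via fail)  emit P1@[53:53]
[54] read 'b'  n1⇒n2  emit P0@[53:54]

All matches (sorted): [[3,4],[4,1],[5,0],[9,1],[10,1],[10,5],[11,1],[11,3],[11,5],[15,4],[19,1],[20,0],[25,1],[26,1],[26,5],[27,1],[27,3],[27,5],[29,1],[30,0],[33,1],[34,1],[34,5],[35,1],[35,3],[35,5],[36,1],[36,3],[36,5],[37,1],[37,3],[37,5],[38,1],[38,3],[38,5],[39,1],[39,3],[39,5],[40,1],[40,3],[40,5],[42,1],[43,1],[43,5],[47,4],[51,4],[53,1],[54,0]]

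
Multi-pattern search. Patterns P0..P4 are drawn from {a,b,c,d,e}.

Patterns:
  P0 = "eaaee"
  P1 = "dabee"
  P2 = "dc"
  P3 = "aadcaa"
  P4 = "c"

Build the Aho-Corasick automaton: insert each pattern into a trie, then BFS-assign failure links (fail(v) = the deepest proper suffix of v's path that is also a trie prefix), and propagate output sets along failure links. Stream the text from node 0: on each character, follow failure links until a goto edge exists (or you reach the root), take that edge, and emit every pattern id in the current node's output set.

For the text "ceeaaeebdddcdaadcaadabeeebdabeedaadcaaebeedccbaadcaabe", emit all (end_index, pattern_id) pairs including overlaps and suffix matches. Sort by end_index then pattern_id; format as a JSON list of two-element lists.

Construct AC machine:
Trie (insert patterns):
  0='ε' goto a→12 c→18 d→6 e→1
  1='e' goto a→2
  2='ea' goto a→3
  3='eaa' goto e→4
  4='eaae' goto e→5
  5='eaaee' goto ·  [P0 ends]
  6='d' goto a→7 c→11
  7='da' goto b→8
  8='dab' goto e→9
  9='dabe' goto e→10
  10='dabee' goto ·  [P1 ends]
  11='dc' goto ·  [P2 ends]
  12='a' goto a→13
  13='aa' goto d→14
  14='aad' goto c→15
  15='aadc' goto a→16
  16='aadca' goto a→17
  17='aadcaa' goto ·  [P3 ends]
  18='c' goto ·  [P4 ends]

Failure links (BFS by depth):
  fail(1) 'e': from fail(0)=0 chase 'e': 0 ⇒ 0;  out=∅∪out(0)=∅
  fail(6) 'd': from fail(0)=0 chase 'd': 0 ⇒ 0;  out=∅∪out(0)=∅
  fail(12) 'a': from fail(0)=0 chase 'a': 0 ⇒ 0;  out=∅∪out(0)=∅
  fail(18) 'c': from fail(0)=0 chase 'c': 0 ⇒ 0;  out={4}∪out(0)={4}
  fail(2) 'ea': from fail(1)=0 chase 'a': 0 ⇒ 12;  out=∅∪out(12)=∅
  fail(7) 'da': from fail(6)=0 chase 'a': 0 ⇒ 12;  out=∅∪out(12)=∅
  fail(11) 'dc': from fail(6)=0 chase 'c': 0 ⇒ 18;  out={2}∪out(18)={2,4}
  fail(13) 'aa': from fail(12)=0 chase 'a': 0 ⇒ 12;  out=∅∪out(12)=∅
  fail(3) 'eaa': from fail(2)=12 chase 'a': 12 ⇒ 13;  out=∅∪out(13)=∅
  fail(8) 'dab': from fail(7)=12 chase 'b': 12→0 ⇒ 0;  out=∅∪out(0)=∅
  fail(14) 'aad': from fail(13)=12 chase 'd': 12→0 ⇒ 6;  out=∅∪out(6)=∅
  fail(4) 'eaae': from fail(3)=13 chase 'e': 13→12→0 ⇒ 1;  out=∅∪out(1)=∅
  fail(9) 'dabe': from fail(8)=0 chase 'e': 0 ⇒ 1;  out=∅∪out(1)=∅
  fail(15) 'aadc': from fail(14)=6 chase 'c': 6 ⇒ 11;  out=∅∪out(11)={2,4}
  fail(5) 'eaaee': from fail(4)=1 chase 'e': 1→0 ⇒ 1;  out={0}∪out(1)={0}
  fail(10) 'dabee': from fail(9)=1 chase 'e': 1→0 ⇒ 1;  out={1}∪out(1)={1}
  fail(16) 'aadca': from fail(15)=11 chase 'a': 11→18→0 ⇒ 12;  out=∅∪out(12)=∅
  fail(17) 'aadcaa': from fail(16)=12 chase 'a': 12 ⇒ 13;  out={3}∪out(13)={3}

Run:
i=0 'c': node 0→18  emit P4@[0:0]
i=1 'e': node 18→1 (fail-walked)
i=2 'e': node 1→1 (fail-walked)
i=3 'a': node 1→2
i=4 'a': node 2→3
i=5 'e': node 3→4
i=6 'e': node 4→5  emit P0@[2:6]
i=7 'b': node 5→0 (fail-walked)
i=8 'd': node 0→6
i=9 'd': node 6→6 (fail-walked)
i=10 'd': node 6→6 (fail-walked)
i=11 'c': node 6→11  emit P2@[10:11],P4@[11:11]
i=12 'd': node 11→6 (fail-walked)
i=13 'a': node 6→7
i=14 'a': node 7→13 (fail-walked)
i=15 'd': node 13→14
i=16 'c': node 14→15  emit P2@[15:16],P4@[16:16]
i=17 'a': node 15→16
i=18 'a': node 16→17  emit P3@[13:18]
i=19 'd': node 17→14 (fail-walked)
i=20 'a': node 14→7 (fail-walked)
i=21 'b': node 7→8
i=22 'e': node 8→9
i=23 'e': node 9→10  emit P1@[19:23]
i=24 'e': node 10→1 (fail-walked)
i=25 'b': node 1→0 (fail-walked)
i=26 'd': node 0→6
i=27 'a': node 6→7
i=28 'b': node 7→8
i=29 'e': node 8→9
i=30 'e': node 9→10  emit P1@[26:30]
i=31 'd': node 10→6 (fail-walked)
i=32 'a': node 6→7
i=33 'a': node 7→13 (fail-walked)
i=34 'd': node 13→14
i=35 'c': node 14→15  emit P2@[34:35],P4@[35:35]
i=36 'a': node 15→16
i=37 'a': node 16→17  emit P3@[32:37]
i=38 'e': node 17→1 (fail-walked)
i=39 'b': node 1→0 (fail-walked)
i=40 'e': node 0→1
i=41 'e': node 1→1 (fail-walked)
i=42 'd': node 1→6 (fail-walked)
i=43 'c': node 6→11  emit P2@[42:43],P4@[43:43]
i=44 'c': node 11→18 (fail-walked)  emit P4@[44:44]
i=45 'b': node 18→0 (fail-walked)
i=46 'a': node 0→12
i=47 'a': node 12→13
i=48 'd': node 13→14
i=49 'c': node 14→15  emit P2@[48:49],P4@[49:49]
i=50 'a': node 15→16
i=51 'a': node 16→17  emit P3@[46:51]
i=52 'b': node 17→0 (fail-walked)
i=53 'e': node 0→1

All matches (sorted): [[0,4],[6,0],[11,2],[11,4],[16,2],[16,4],[18,3],[23,1],[30,1],[35,2],[35,4],[37,3],[43,2],[43,4],[44,4],[49,2],[49,4],[51,3]]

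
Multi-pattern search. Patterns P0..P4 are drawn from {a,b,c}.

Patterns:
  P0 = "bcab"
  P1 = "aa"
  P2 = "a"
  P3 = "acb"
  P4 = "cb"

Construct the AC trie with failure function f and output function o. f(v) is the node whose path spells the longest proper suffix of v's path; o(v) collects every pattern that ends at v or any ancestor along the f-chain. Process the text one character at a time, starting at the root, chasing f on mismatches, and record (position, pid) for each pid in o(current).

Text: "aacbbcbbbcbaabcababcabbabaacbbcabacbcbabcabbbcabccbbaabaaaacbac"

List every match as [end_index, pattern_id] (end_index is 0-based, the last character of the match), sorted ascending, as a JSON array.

Construct AC machine:
Trie nodes:
  0='ε' goto a→5 b→1 c→9
  1='b' goto c→2
  2='bc' goto a→3
  3='bca' goto b→4
  4='bcab' goto ·  ←P0
  5='a' goto a→6 c→7  ←P2
  6='aa' goto ·  ←P1
  7='ac' goto b→8
  8='acb' goto ·  ←P3
  9='c' goto b→10
  10='cb' goto ·  ←P4

Failure links (BFS by depth):
  fail(1) 'b': from fail(0)=0 chase 'b': 0 ⇒ 0;  out=∅∪out(0)=∅
  fail(5) 'a': from fail(0)=0 chase 'a': 0 ⇒ 0;  out={2}∪out(0)={2}
  fail(9) 'c': from fail(0)=0 chase 'c': 0 ⇒ 0;  out=∅∪out(0)=∅
  fail(2) 'bc': from fail(1)=0 chase 'c': 0 ⇒ 9;  out=∅∪out(9)=∅
  fail(6) 'aa': from fail(5)=0 chase 'a': 0 ⇒ 5;  out={1}∪out(5)={1,2}
  fail(7) 'ac': from fail(5)=0 chase 'c': 0 ⇒ 9;  out=∅∪out(9)=∅
  fail(10) 'cb': from fail(9)=0 chase 'b': 0 ⇒ 1;  out={4}∪out(1)={4}
  fail(3) 'bca': from fail(2)=9 chase 'a': 9→0 ⇒ 5;  out=∅∪out(5)={2}
  fail(8) 'acb': from fail(7)=9 chase 'b': 9 ⇒ 10;  out={3}∪out(10)={3,4}
  fail(4) 'bcab': from fail(3)=5 chase 'b': 5→0 ⇒ 1;  out={0}∪out(1)={0}

Scan:
[0] read 'a'  n0⇒n5  emit P2@[0:0]
[1] read 'a'  n5⇒n6  emit P1@[0:1],P2@[1:1]
[2] read 'c'  n6⇒n7 ·f
[3] read 'b'  n7⇒n8  emit P3@[1:3],P4@[2:3]
[4] read 'b'  n8⇒n1 ·f
[5] read 'c'  n1⇒n2
[6] read 'b'  n2⇒n10 ·f  emit P4@[5:6]
[7] read 'b'  n10⇒n1 ·f
[8] read 'b'  n1⇒n1 ·f
[9] read 'c'  n1⇒n2
[10] read 'b'  n2⇒n10 ·f  emit P4@[9:10]
[11] read 'a'  n10⇒n5 ·f  emit P2@[11:11]
[12] read 'a'  n5⇒n6  emit P1@[11:12],P2@[12:12]
[13] read 'b'  n6⇒n1 ·f
[14] read 'c'  n1⇒n2
[15] read 'a'  n2⇒n3  emit P2@[15:15]
[16] read 'b'  n3⇒n4  emit P0@[13:16]
[17] read 'a'  n4⇒n5 ·f  emit P2@[17:17]
[18] read 'b'  n5⇒n1 ·f
[19] read 'c'  n1⇒n2
[20] read 'a'  n2⇒n3  emit P2@[20:20]
[21] read 'b'  n3⇒n4  emit P0@[18:21]
[22] read 'b'  n4⇒n1 ·f
[23] read 'a'  n1⇒n5 ·f  emit P2@[23:23]
[24] read 'b'  n5⇒n1 ·f
[25] read 'a'  n1⇒n5 ·f  emit P2@[25:25]
[26] read 'a'  n5⇒n6  emit P1@[25:26],P2@[26:26]
[27] read 'c'  n6⇒n7 ·f
[28] read 'b'  n7⇒n8  emit P3@[26:28],P4@[27:28]
[29] read 'b'  n8⇒n1 ·f
[30] read 'c'  n1⇒n2
[31] read 'a'  n2⇒n3  emit P2@[31:31]
[32] read 'b'  n3⇒n4  emit P0@[29:32]
[33] read 'a'  n4⇒n5 ·f  emit P2@[33:33]
[34] read 'c'  n5⇒n7
[35] read 'b'  n7⇒n8  emit P3@[33:35],P4@[34:35]
[36] read 'c'  n8⇒n2 ·f
[37] read 'b'  n2⇒n10 ·f  emit P4@[36:37]
[38] read 'a'  n10⇒n5 ·f  emit P2@[38:38]
[39] read 'b'  n5⇒n1 ·f
[40] read 'c'  n1⇒n2
[41] read 'a'  n2⇒n3  emit P2@[41:41]
[42] read 'b'  n3⇒n4  emit P0@[39:42]
[43] read 'b'  n4⇒n1 ·f
[44] read 'b'  n1⇒n1 ·f
[45] read 'c'  n1⇒n2
[46] read 'a'  n2⇒n3  emit P2@[46:46]
[47] read 'b'  n3⇒n4  emit P0@[44:47]
[48] read 'c'  n4⇒n2 ·f
[49] read 'c'  n2⇒n9 ·f
[50] read 'b'  n9⇒n10  emit P4@[49:50]
[51] read 'b'  n10⇒n1 ·f
[52] read 'a'  n1⇒n5 ·f  emit P2@[52:52]
[53] read 'a'  n5⇒n6  emit P1@[52:53],P2@[53:53]
[54] read 'b'  n6⇒n1 ·f
[55] read 'a'  n1⇒n5 ·f  emit P2@[55:55]
[56] read 'a'  n5⇒n6  emit P1@[55:56],P2@[56:56]
[57] read 'a'  n6⇒n6 ·f  emit P1@[56:57],P2@[57:57]
[58] read 'a'  n6⇒n6 ·f  emit P1@[57:58],P2@[58:58]
[59] read 'c'  n6⇒n7 ·f
[60] read 'b'  n7⇒n8  emit P3@[58:60],P4@[59:60]
[61] read 'a'  n8⇒n5 ·f  emit P2@[61:61]
[62] read 'c'  n5⇒n7

Matches: [[0,2],[1,1],[1,2],[3,3],[3,4],[6,4],[10,4],[11,2],[12,1],[12,2],[15,2],[16,0],[17,2],[20,2],[21,0],[23,2],[25,2],[26,1],[26,2],[28,3],[28,4],[31,2],[32,0],[33,2],[35,3],[35,4],[37,4],[38,2],[41,2],[42,0],[46,2],[47,0],[50,4],[52,2],[53,1],[53,2],[55,2],[56,1],[56,2],[57,1],[57,2],[58,1],[58,2],[60,3],[60,4],[61,2]]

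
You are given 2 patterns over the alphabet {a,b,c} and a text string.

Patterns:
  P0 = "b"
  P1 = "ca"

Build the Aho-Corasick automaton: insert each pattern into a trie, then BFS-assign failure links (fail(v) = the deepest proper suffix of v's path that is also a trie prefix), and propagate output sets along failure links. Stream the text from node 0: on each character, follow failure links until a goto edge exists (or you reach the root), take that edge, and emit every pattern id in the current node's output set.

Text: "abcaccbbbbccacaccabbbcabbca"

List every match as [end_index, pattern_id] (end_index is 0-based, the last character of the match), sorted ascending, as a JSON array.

Construct AC machine:
Trie (insert patterns):
  0='ε' goto b→1 c→2
  1='b' goto ·  [P0 ends]
  2='c' goto a→3
  3='ca' goto ·  [P1 ends]

Failure links (BFS by depth):
  fail(1) 'b': from fail(0)=0 chase 'b': 0 ⇒ 0;  out={0}∪out(0)={0}
  fail(2) 'c': from fail(0)=0 chase 'c': 0 ⇒ 0;  out=∅∪out(0)=∅
  fail(3) 'ca': from fail(2)=0 chase 'a': 0 ⇒ 0;  out={1}∪out(0)={1}

Text stream:
[0] read 'a'  n0⇒n0
[1] read 'b'  n0⇒n1  emit P0@[1:1]
[2] read 'c'  n1⇒n2 ·f
[3] read 'a'  n2⇒n3  emit P1@[2:3]
[4] read 'c'  n3⇒n2 ·f
[5] read 'c'  n2⇒n2 ·f
[6] read 'b'  n2⇒n1 ·f  emit P0@[6:6]
[7] read 'b'  n1⇒n1 ·f  emit P0@[7:7]
[8] read 'b'  n1⇒n1 ·f  emit P0@[8:8]
[9] read 'b'  n1⇒n1 ·f  emit P0@[9:9]
[10] read 'c'  n1⇒n2 ·f
[11] read 'c'  n2⇒n2 ·f
[12] read 'a'  n2⇒n3  emit P1@[11:12]
[13] read 'c'  n3⇒n2 ·f
[14] read 'a'  n2⇒n3  emit P1@[13:14]
[15] read 'c'  n3⇒n2 ·f
[16] read 'c'  n2⇒n2 ·f
[17] read 'a'  n2⇒n3  emit P1@[16:17]
[18] read 'b'  n3⇒n1 ·f  emit P0@[18:18]
[19] read 'b'  n1⇒n1 ·f  emit P0@[19:19]
[20] read 'b'  n1⇒n1 ·f  emit P0@[20:20]
[21] read 'c'  n1⇒n2 ·f
[22] read 'a'  n2⇒n3  emit P1@[21:22]
[23] read 'b'  n3⇒n1 ·f  emit P0@[23:23]
[24] read 'b'  n1⇒n1 ·f  emit P0@[24:24]
[25] read 'c'  n1⇒n2 ·f
[26] read 'a'  n2⇒n3  emit P1@[25:26]

All matches (sorted): [[1,0],[3,1],[6,0],[7,0],[8,0],[9,0],[12,1],[14,1],[17,1],[18,0],[19,0],[20,0],[22,1],[23,0],[24,0],[26,1]]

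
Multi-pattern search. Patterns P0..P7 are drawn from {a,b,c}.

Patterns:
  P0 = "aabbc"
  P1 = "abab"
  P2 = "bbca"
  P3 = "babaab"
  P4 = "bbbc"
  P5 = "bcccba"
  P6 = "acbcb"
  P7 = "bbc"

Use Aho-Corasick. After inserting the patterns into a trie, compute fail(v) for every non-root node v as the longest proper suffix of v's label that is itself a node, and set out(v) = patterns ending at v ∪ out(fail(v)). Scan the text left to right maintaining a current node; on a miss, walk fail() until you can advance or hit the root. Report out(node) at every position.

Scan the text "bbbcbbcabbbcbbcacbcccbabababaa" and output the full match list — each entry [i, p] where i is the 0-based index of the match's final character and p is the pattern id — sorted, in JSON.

Construct AC machine:
Trie nodes:
  0='ε' goto a→1 b→9
  1='a' goto a→2 b→6 c→25
  2='aa' goto b→3
  3='aab' goto b→4
  4='aabb' goto c→5
  5='aabbc' goto ·  [P0 ends]
  6='ab' goto a→7
  7='aba' goto b→8
  8='abab' goto ·  [P1 ends]
  9='b' goto a→13 b→10 c→20
  10='bb' goto b→18 c→11
  11='bbc' goto a→12  [P7 ends]
  12='bbca' goto ·  [P2 ends]
  13='ba' goto b→14
  14='bab' goto a→15
  15='baba' goto a→16
  16='babaa' goto b→17
  17='babaab' goto ·  [P3 ends]
  18='bbb' goto c→19
  19='bbbc' goto ·  [P4 ends]
  20='bc' goto c→21
  21='bcc' goto c→22
  22='bccc' goto b→23
  23='bcccb' goto a→24
  24='bcccba' goto ·  [P5 ends]
  25='ac' goto b→26
  26='acb' goto c→27
  27='acbc' goto b→28
  28='acbcb' goto ·  [P6 ends]

BFS fail/out derivation:
  n1('a'): parent n0 fail=0; on 'a' 0 → fail=0;  out ∅∪∅=∅
  n9('b'): parent n0 fail=0; on 'b' 0 → fail=0;  out ∅∪∅=∅
  n2('aa'): parent n1 fail=0; on 'a' 0 → fail=1;  out ∅∪∅=∅
  n6('ab'): parent n1 fail=0; on 'b' 0 → fail=9;  out ∅∪∅=∅
  n10('bb'): parent n9 fail=0; on 'b' 0 → fail=9;  out ∅∪∅=∅
  n13('ba'): parent n9 fail=0; on 'a' 0 → fail=1;  out ∅∪∅=∅
  n20('bc'): parent n9 fail=0; on 'c' 0 → fail=0;  out ∅∪∅=∅
  n25('ac'): parent n1 fail=0; on 'c' 0 → fail=0;  out ∅∪∅=∅
  n3('aab'): parent n2 fail=1; on 'b' 1 → fail=6;  out ∅∪∅=∅
  n7('aba'): parent n6 fail=9; on 'a' 9 → fail=13;  out ∅∪∅=∅
  n11('bbc'): parent n10 fail=9; on 'c' 9 → fail=20;  out {7}∪∅={7}
  n14('bab'): parent n13 fail=1; on 'b' 1 → fail=6;  out ∅∪∅=∅
  n18('bbb'): parent n10 fail=9; on 'b' 9 → fail=10;  out ∅∪∅=∅
  n21('bcc'): parent n20 fail=0; on 'c' 0 → fail=0;  out ∅∪∅=∅
  n26('acb'): parent n25 fail=0; on 'b' 0 → fail=9;  out ∅∪∅=∅
  n4('aabb'): parent n3 fail=6; on 'b' 6→9 → fail=10;  out ∅∪∅=∅
  n8('abab'): parent n7 fail=13; on 'b' 13 → fail=14;  out {1}∪∅={1}
  n12('bbca'): parent n11 fail=20; on 'a' 20→0 → fail=1;  out {2}∪∅={2}
  n15('baba'): parent n14 fail=6; on 'a' 6 → fail=7;  out ∅∪∅=∅
  n19('bbbc'): parent n18 fail=10; on 'c' 10 → fail=11;  out {4}∪{7}={4,7}
  n22('bccc'): parent n21 fail=0; on 'c' 0 → fail=0;  out ∅∪∅=∅
  n27('acbc'): parent n26 fail=9; on 'c' 9 → fail=20;  out ∅∪∅=∅
  n5('aabbc'): parent n4 fail=10; on 'c' 10 → fail=11;  out {0}∪{7}={0,7}
  n16('babaa'): parent n15 fail=7; on 'a' 7→13→1 → fail=2;  out ∅∪∅=∅
  n23('bcccb'): parent n22 fail=0; on 'b' 0 → fail=9;  out ∅∪∅=∅
  n28('acbcb'): parent n27 fail=20; on 'b' 20→0 → fail=9;  out {6}∪∅={6}
  n17('babaab'): parent n16 fail=2; on 'b' 2 → fail=3;  out {3}∪∅={3}
  n24('bcccba'): parent n23 fail=9; on 'a' 9 → fail=13;  out {5}∪∅={5}

Text stream:
i=0 'b': node 0→9
i=1 'b': node 9→10
i=2 'b': node 10→18
i=3 'c': node 18→19  → match P4@[0:3],P7@[1:3]
i=4 'b': node 19→9 (fail-walked)
i=5 'b': node 9→10
i=6 'c': node 10→11  → match P7@[4:6]
i=7 'a': node 11→12  → match P2@[4:7]
i=8 'b': node 12→6 (fail-walked)
i=9 'b': node 6→10 (fail-walked)
i=10 'b': node 10→18
i=11 'c': node 18→19  → match P4@[8:11],P7@[9:11]
i=12 'b': node 19→9 (fail-walked)
i=13 'b': node 9→10
i=14 'c': node 10→11  → match P7@[12:14]
i=15 'a': node 11→12  → match P2@[12:15]
i=16 'c': node 12→25 (fail-walked)
i=17 'b': node 25→26
i=18 'c': node 26→27
i=19 'c': node 27→21 (fail-walked)
i=20 'c': node 21→22
i=21 'b': node 22→23
i=22 'a': node 23→24  → match P5@[17:22]
i=23 'b': node 24→14 (fail-walked)
i=24 'a': node 14→15
i=25 'b': node 15→8 (fail-walked)  → match P1@[22:25]
i=26 'a': node 8→15 (fail-walked)
i=27 'b': node 15→8 (fail-walked)  → match P1@[24:27]
i=28 'a': node 8→15 (fail-walked)
i=29 'a': node 15→16

Matches: [[3,4],[3,7],[6,7],[7,2],[11,4],[11,7],[14,7],[15,2],[22,5],[25,1],[27,1]]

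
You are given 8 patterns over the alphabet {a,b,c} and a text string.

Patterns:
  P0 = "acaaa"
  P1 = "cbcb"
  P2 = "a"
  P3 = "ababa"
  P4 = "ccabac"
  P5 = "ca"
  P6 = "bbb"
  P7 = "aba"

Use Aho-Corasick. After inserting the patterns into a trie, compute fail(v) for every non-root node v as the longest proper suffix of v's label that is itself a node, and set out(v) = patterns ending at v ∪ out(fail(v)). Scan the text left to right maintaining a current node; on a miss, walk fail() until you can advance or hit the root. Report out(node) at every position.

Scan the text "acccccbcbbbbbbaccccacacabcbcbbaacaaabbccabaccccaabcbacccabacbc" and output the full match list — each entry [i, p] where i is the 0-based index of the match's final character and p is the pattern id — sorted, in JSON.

Build automaton:
Trie nodes:
  n0 'ε': a→1 b→20 c→6
  n1 'a': b→10 c→2  [P2 ends]
  n2 'ac': a→3
  n3 'aca': a→4
  n4 'acaa': a→5
  n5 'acaaa': ·  [P0 ends]
  n6 'c': a→19 b→7 c→14
  n7 'cb': c→8
  n8 'cbc': b→9
  n9 'cbcb': ·  [P1 ends]
  n10 'ab': a→11
  n11 'aba': b→12  [P7 ends]
  n12 'abab': a→13
  n13 'ababa': ·  [P3 ends]
  n14 'cc': a→15
  n15 'cca': b→16
  n16 'ccab': a→17
  n17 'ccaba': c→18
  n18 'ccabac': ·  [P4 ends]
  n19 'ca': ·  [P5 ends]
  n20 'b': b→21
  n21 'bb': b→22
  n22 'bbb': ·  [P6 ends]

Failure links (BFS by depth):
  n1('a'): parent n0 fail=0; on 'a' 0 → fail=0;  out {2}∪∅={2}
  n6('c'): parent n0 fail=0; on 'c' 0 → fail=0;  out ∅∪∅=∅
  n20('b'): parent n0 fail=0; on 'b' 0 → fail=0;  out ∅∪∅=∅
  n2('ac'): parent n1 fail=0; on 'c' 0 → fail=6;  out ∅∪∅=∅
  n7('cb'): parent n6 fail=0; on 'b' 0 → fail=20;  out ∅∪∅=∅
  n10('ab'): parent n1 fail=0; on 'b' 0 → fail=20;  out ∅∪∅=∅
  n14('cc'): parent n6 fail=0; on 'c' 0 → fail=6;  out ∅∪∅=∅
  n19('ca'): parent n6 fail=0; on 'a' 0 → fail=1;  out {5}∪{2}={2,5}
  n21('bb'): parent n20 fail=0; on 'b' 0 → fail=20;  out ∅∪∅=∅
  n3('aca'): parent n2 fail=6; on 'a' 6 → fail=19;  out ∅∪{2,5}={2,5}
  n8('cbc'): parent n7 fail=20; on 'c' 20→0 → fail=6;  out ∅∪∅=∅
  n11('aba'): parent n10 fail=20; on 'a' 20→0 → fail=1;  out {7}∪{2}={2,7}
  n15('cca'): parent n14 fail=6; on 'a' 6 → fail=19;  out ∅∪{2,5}={2,5}
  n22('bbb'): parent n21 fail=20; on 'b' 20 → fail=21;  out {6}∪∅={6}
  n4('acaa'): parent n3 fail=19; on 'a' 19→1→0 → fail=1;  out ∅∪{2}={2}
  n9('cbcb'): parent n8 fail=6; on 'b' 6 → fail=7;  out {1}∪∅={1}
  n12('abab'): parent n11 fail=1; on 'b' 1 → fail=10;  out ∅∪∅=∅
  n16('ccab'): parent n15 fail=19; on 'b' 19→1 → fail=10;  out ∅∪∅=∅
  n5('acaaa'): parent n4 fail=1; on 'a' 1→0 → fail=1;  out {0}∪{2}={0,2}
  n13('ababa'): parent n12 fail=10; on 'a' 10 → fail=11;  out {3}∪{2,7}={2,3,7}
  n17('ccaba'): parent n16 fail=10; on 'a' 10 → fail=11;  out ∅∪{2,7}={2,7}
  n18('ccabac'): parent n17 fail=11; on 'c' 11→1 → fail=2;  out {4}∪∅={4}

Text stream:
[0] read 'a'  n0⇒n1  emit P2@[0:0]
[1] read 'c'  n1⇒n2
[2] read 'c'  n2⇒n14 (fail-walked)
[3] read 'c'  n14⇒n14 (fail-walked)
[4] read 'c'  n14⇒n14 (fail-walked)
[5] read 'c'  n14⇒n14 (fail-walked)
[6] read 'b'  n14⇒n7 (fail-walked)
[7] read 'c'  n7⇒n8
[8] read 'b'  n8⇒n9  emit P1@[5:8]
[9] read 'b'  n9⇒n21 (fail-walked)
[10] read 'b'  n21⇒n22  emit P6@[8:10]
[11] read 'b'  n22⇒n22 (fail-walked)  emit P6@[9:11]
[12] read 'b'  n22⇒n22 (fail-walked)  emit P6@[10:12]
[13] read 'b'  n22⇒n22 (fail-walked)  emit P6@[11:13]
[14] read 'a'  n22⇒n1 (fail-walked)  emit P2@[14:14]
[15] read 'c'  n1⇒n2
[16] read 'c'  n2⇒n14 (fail-walked)
[17] read 'c'  n14⇒n14 (fail-walked)
[18] read 'c'  n14⇒n14 (fail-walked)
[19] read 'a'  n14⇒n15  emit P2@[19:19],P5@[18:19]
[20] read 'c'  n15⇒n2 (fail-walked)
[21] read 'a'  n2⇒n3  emit P2@[21:21],P5@[20:21]
[22] read 'c'  n3⇒n2 (fail-walked)
[23] read 'a'  n2⇒n3  emit P2@[23:23],P5@[22:23]
[24] read 'b'  n3⇒n10 (fail-walked)
[25] read 'c'  n10⇒n6 (fail-walked)
[26] read 'b'  n6⇒n7
[27] read 'c'  n7⇒n8
[28] read 'b'  n8⇒n9  emit P1@[25:28]
[29] read 'b'  n9⇒n21 (fail-walked)
[30] read 'a'  n21⇒n1 (fail-walked)  emit P2@[30:30]
[31] read 'a'  n1⇒n1 (fail-walked)  emit P2@[31:31]
[32] read 'c'  n1⇒n2
[33] read 'a'  n2⇒n3  emit P2@[33:33],P5@[32:33]
[34] read 'a'  n3⇒n4  emit P2@[34:34]
[35] read 'a'  n4⇒n5  emit P0@[31:35],P2@[35:35]
[36] read 'b'  n5⇒n10 (fail-walked)
[37] read 'b'  n10⇒n21 (fail-walked)
[38] read 'c'  n21⇒n6 (fail-walked)
[39] read 'c'  n6⇒n14
[40] read 'a'  n14⇒n15  emit P2@[40:40],P5@[39:40]
[41] read 'b'  n15⇒n16
[42] read 'a'  n16⇒n17  emit P2@[42:42],P7@[40:42]
[43] read 'c'  n17⇒n18  emit P4@[38:43]
[44] read 'c'  n18⇒n14 (fail-walked)
[45] read 'c'  n14⇒n14 (fail-walked)
[46] read 'c'  n14⇒n14 (fail-walked)
[47] read 'a'  n14⇒n15  emit P2@[47:47],P5@[46:47]
[48] read 'a'  n15⇒n1 (fail-walked)  emit P2@[48:48]
[49] read 'b'  n1⇒n10
[50] read 'c'  n10⇒n6 (fail-walked)
[51] read 'b'  n6⇒n7
[52] read 'a'  n7⇒n1 (fail-walked)  emit P2@[52:52]
[53] read 'c'  n1⇒n2
[54] read 'c'  n2⇒n14 (fail-walked)
[55] read 'c'  n14⇒n14 (fail-walked)
[56] read 'a'  n14⇒n15  emit P2@[56:56],P5@[55:56]
[57] read 'b'  n15⇒n16
[58] read 'a'  n16⇒n17  emit P2@[58:58],P7@[56:58]
[59] read 'c'  n17⇒n18  emit P4@[54:59]
[60] read 'b'  n18⇒n7 (fail-walked)
[61] read 'c'  n7⇒n8

Result: [[0,2],[8,1],[10,6],[11,6],[12,6],[13,6],[14,2],[19,2],[19,5],[21,2],[21,5],[23,2],[23,5],[28,1],[30,2],[31,2],[33,2],[33,5],[34,2],[35,0],[35,2],[40,2],[40,5],[42,2],[42,7],[43,4],[47,2],[47,5],[48,2],[52,2],[56,2],[56,5],[58,2],[58,7],[59,4]]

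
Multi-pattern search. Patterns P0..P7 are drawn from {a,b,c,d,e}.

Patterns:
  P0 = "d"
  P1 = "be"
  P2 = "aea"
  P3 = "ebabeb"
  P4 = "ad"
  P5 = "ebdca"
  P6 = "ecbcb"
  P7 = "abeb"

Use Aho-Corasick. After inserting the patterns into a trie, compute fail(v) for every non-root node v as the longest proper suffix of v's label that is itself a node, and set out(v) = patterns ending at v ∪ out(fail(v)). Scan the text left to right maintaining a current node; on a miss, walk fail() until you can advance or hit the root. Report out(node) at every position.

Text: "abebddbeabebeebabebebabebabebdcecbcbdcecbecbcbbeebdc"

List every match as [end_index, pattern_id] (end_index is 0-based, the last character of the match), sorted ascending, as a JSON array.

Build automaton:
Trie nodes:
  n0 'ε': a→4 b→2 d→1 e→7
  n1 'd': ·  [P0 ends]
  n2 'b': e→3
  n3 'be': ·  [P1 ends]
  n4 'a': b→21 d→13 e→5
  n5 'ae': a→6
  n6 'aea': ·  [P2 ends]
  n7 'e': b→8 c→17
  n8 'eb': a→9 d→14
  n9 'eba': b→10
  n10 'ebab': e→11
  n11 'ebabe': b→12
  n12 'ebabeb': ·  [P3 ends]
  n13 'ad': ·  [P4 ends]
  n14 'ebd': c→15
  n15 'ebdc': a→16
  n16 'ebdca': ·  [P5 ends]
  n17 'ec': b→18
  n18 'ecb': c→19
  n19 'ecbc': b→20
  n20 'ecbcb': ·  [P6 ends]
  n21 'ab': e→22
  n22 'abe': b→23
  n23 'abeb': ·  [P7 ends]

BFS fail/out derivation:
  n1('d'): parent n0 fail=0; on 'd' 0 → fail=0;  out {0}∪∅={0}
  n2('b'): parent n0 fail=0; on 'b' 0 → fail=0;  out ∅∪∅=∅
  n4('a'): parent n0 fail=0; on 'a' 0 → fail=0;  out ∅∪∅=∅
  n7('e'): parent n0 fail=0; on 'e' 0 → fail=0;  out ∅∪∅=∅
  n3('be'): parent n2 fail=0; on 'e' 0 → fail=7;  out {1}∪∅={1}
  n5('ae'): parent n4 fail=0; on 'e' 0 → fail=7;  out ∅∪∅=∅
  n8('eb'): parent n7 fail=0; on 'b' 0 → fail=2;  out ∅∪∅=∅
  n13('ad'): parent n4 fail=0; on 'd' 0 → fail=1;  out {4}∪{0}={0,4}
  n17('ec'): parent n7 fail=0; on 'c' 0 → fail=0;  out ∅∪∅=∅
  n21('ab'): parent n4 fail=0; on 'b' 0 → fail=2;  out ∅∪∅=∅
  n6('aea'): parent n5 fail=7; on 'a' 7→0 → fail=4;  out {2}∪∅={2}
  n9('eba'): parent n8 fail=2; on 'a' 2→0 → fail=4;  out ∅∪∅=∅
  n14('ebd'): parent n8 fail=2; on 'd' 2→0 → fail=1;  out ∅∪{0}={0}
  n18('ecb'): parent n17 fail=0; on 'b' 0 → fail=2;  out ∅∪∅=∅
  n22('abe'): parent n21 fail=2; on 'e' 2 → fail=3;  out ∅∪{1}={1}
  n10('ebab'): parent n9 fail=4; on 'b' 4 → fail=21;  out ∅∪∅=∅
  n15('ebdc'): parent n14 fail=1; on 'c' 1→0 → fail=0;  out ∅∪∅=∅
  n19('ecbc'): parent n18 fail=2; on 'c' 2→0 → fail=0;  out ∅∪∅=∅
  n23('abeb'): parent n22 fail=3; on 'b' 3→7 → fail=8;  out {7}∪∅={7}
  n11('ebabe'): parent n10 fail=21; on 'e' 21 → fail=22;  out ∅∪{1}={1}
  n16('ebdca'): parent n15 fail=0; on 'a' 0 → fail=4;  out {5}∪∅={5}
  n20('ecbcb'): parent n19 fail=0; on 'b' 0 → fail=2;  out {6}∪∅={6}
  n12('ebabeb'): parent n11 fail=22; on 'b' 22 → fail=23;  out {3}∪{7}={3,7}

Run:
i=0 'a': node 0→4
i=1 'b': node 4→21
i=2 'e': node 21→22  ** P1@[1:2]
i=3 'b': node 22→23  ** P7@[0:3]
i=4 'd': node 23→14 ·f  ** P0@[4:4]
i=5 'd': node 14→1 ·f  ** P0@[5:5]
i=6 'b': node 1→2 ·f
i=7 'e': node 2→3  ** P1@[6:7]
i=8 'a': node 3→4 ·f
i=9 'b': node 4→21
i=10 'e': node 21→22  ** P1@[9:10]
i=11 'b': node 22→23  ** P7@[8:11]
i=12 'e': node 23→3 ·f  ** P1@[11:12]
i=13 'e': node 3→7 ·f
i=14 'b': node 7→8
i=15 'a': node 8→9
i=16 'b': node 9→10
i=17 'e': node 10→11  ** P1@[16:17]
i=18 'b': node 11→12  ** P3@[13:18],P7@[15:18]
i=19 'e': node 12→3 ·f  ** P1@[18:19]
i=20 'b': node 3→8 ·f
i=21 'a': node 8→9
i=22 'b': node 9→10
i=23 'e': node 10→11  ** P1@[22:23]
i=24 'b': node 11→12  ** P3@[19:24],P7@[21:24]
i=25 'a': node 12→9 ·f
i=26 'b': node 9→10
i=27 'e': node 10→11  ** P1@[26:27]
i=28 'b': node 11→12  ** P3@[23:28],P7@[25:28]
i=29 'd': node 12→14 ·f  ** P0@[29:29]
i=30 'c': node 14→15
i=31 'e': node 15→7 ·f
i=32 'c': node 7→17
i=33 'b': node 17→18
i=34 'c': node 18→19
i=35 'b': node 19→20  ** P6@[31:35]
i=36 'd': node 20→1 ·f  ** P0@[36:36]
i=37 'c': node 1→0 ·f
i=38 'e': node 0→7
i=39 'c': node 7→17
i=40 'b': node 17→18
i=41 'e': node 18→3 ·f  ** P1@[40:41]
i=42 'c': node 3→17 ·f
i=43 'b': node 17→18
i=44 'c': node 18→19
i=45 'b': node 19→20  ** P6@[41:45]
i=46 'b': node 20→2 ·f
i=47 'e': node 2→3  ** P1@[46:47]
i=48 'e': node 3→7 ·f
i=49 'b': node 7→8
i=50 'd': node 8→14  ** P0@[50:50]
i=51 'c': node 14→15

Matches: [[2,1],[3,7],[4,0],[5,0],[7,1],[10,1],[11,7],[12,1],[17,1],[18,3],[18,7],[19,1],[23,1],[24,3],[24,7],[27,1],[28,3],[28,7],[29,0],[35,6],[36,0],[41,1],[45,6],[47,1],[50,0]]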